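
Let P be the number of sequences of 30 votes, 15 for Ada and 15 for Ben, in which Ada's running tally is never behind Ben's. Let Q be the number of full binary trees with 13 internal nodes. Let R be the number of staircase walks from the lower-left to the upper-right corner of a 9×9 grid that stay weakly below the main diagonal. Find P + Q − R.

10432883

Ballot sequences with n votes each where one side never trails are Dyck words, counted by C_n; here n = 15. So P = C_15 = 9694845.
The number of full binary trees on 13 internal nodes is the Catalan number C_13. So Q = C_13 = 742900.
Sub-diagonal monotone paths from (0,0) to (9,9) biject with Dyck paths of semilength 9, giving C_9. So R = C_9 = 4862.
P + Q − R = 9694845 + 742900 − 4862 = 10432883.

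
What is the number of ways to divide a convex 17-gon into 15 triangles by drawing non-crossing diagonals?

9694845

The number of triangulations of a 17-gon is the Catalan number C_15 (index = sides − 2).
C_15 = C(30,15)/16 = 155117520/16 = 9694845.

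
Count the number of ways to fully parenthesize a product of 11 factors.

16796

Bracketing 11 factors into binary products is counted by C_{11−1} = C_10.
C_10 = C_9 · 2(2·9+1)/(9+2) = 4862 · 38/11 = 16796.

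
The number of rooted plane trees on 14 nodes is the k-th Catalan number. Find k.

Rooted ordered (plane) trees on m nodes have m−1 edges and are counted by C_{m−1}; m = 14 gives C_13.

13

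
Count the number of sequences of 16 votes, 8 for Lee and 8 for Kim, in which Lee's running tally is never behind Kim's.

Ballot sequences with n votes each where one side never trails are Dyck words, counted by C_n; here n = 8.
C_8 = C(16,8)/9 = 12870/9 = 1430.

1430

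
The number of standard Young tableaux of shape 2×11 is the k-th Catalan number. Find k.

11

Standard Young tableaux of shape 2×n are counted by C_n; here n = 11.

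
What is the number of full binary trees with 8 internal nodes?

The number of full binary trees on 8 internal nodes is the Catalan number C_8.
C_8 = C(16,8)/9 = 12870/9 = 1430.

1430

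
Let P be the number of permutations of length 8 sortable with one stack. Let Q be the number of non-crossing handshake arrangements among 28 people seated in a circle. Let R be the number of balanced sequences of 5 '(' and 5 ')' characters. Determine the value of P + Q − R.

2675828

By Knuth's characterisation, the stack-sortable permutations of length 8 are the 231-avoiders, numbering C_8. So P = C_8 = 1430.
With 28 = 2·14 people, non-crossing handshake pairings are non-crossing perfect matchings on a circle, counted by C_14. So Q = C_14 = 2674440.
With 5 pairs the number of balanced bracket strings is the Catalan number C_5. So R = C_5 = 42.
P + Q − R = 1430 + 2674440 − 42 = 2675828.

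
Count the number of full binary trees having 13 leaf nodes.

A full binary tree with L leaves has L−1 internal nodes and is counted by C_{L−1}; L = 13 gives C_12.
C_12 = C(24,12)/13 = 2704156/13 = 208012.

208012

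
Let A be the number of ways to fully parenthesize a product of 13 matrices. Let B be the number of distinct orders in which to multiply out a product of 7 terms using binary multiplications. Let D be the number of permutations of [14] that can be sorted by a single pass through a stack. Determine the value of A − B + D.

2882320

Parenthesizations of m factors correspond to full binary trees with m leaves, counted by C_{m−1}; m = 13 gives C_12. So A = C_12 = 208012.
Bracketing 7 factors into binary products is counted by C_{7−1} = C_6. So B = C_6 = 132.
By Knuth's characterisation, the stack-sortable permutations of length 14 are the 231-avoiders, numbering C_14. So D = C_14 = 2674440.
A − B + D = 208012 − 132 + 2674440 = 2882320.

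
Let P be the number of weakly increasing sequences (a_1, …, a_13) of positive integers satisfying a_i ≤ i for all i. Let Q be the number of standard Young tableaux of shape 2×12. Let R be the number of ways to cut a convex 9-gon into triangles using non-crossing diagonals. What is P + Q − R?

950483

Such sub-staircase sequences of length n are counted by C_n; here n = 13. So P = C_13 = 742900.
Standard Young tableaux of shape 2×n are counted by C_n; here n = 12. So Q = C_12 = 208012.
Triangulations of a convex m-gon are counted by C_{m−2}; with m = 9 this is C_7. So R = C_7 = 429.
P + Q − R = 742900 + 208012 − 429 = 950483.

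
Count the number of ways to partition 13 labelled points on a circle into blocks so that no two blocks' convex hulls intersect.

742900

The non-crossing partitions of [13] form a lattice of size C_13.
C_13 = 742900.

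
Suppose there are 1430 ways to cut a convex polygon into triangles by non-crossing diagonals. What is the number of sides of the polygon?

10

Triangulations of a convex m-gon are counted by C_{m−2}. The Catalan number equal to 1430 is C_8.
So m − 2 = 8, giving m = 10 sides.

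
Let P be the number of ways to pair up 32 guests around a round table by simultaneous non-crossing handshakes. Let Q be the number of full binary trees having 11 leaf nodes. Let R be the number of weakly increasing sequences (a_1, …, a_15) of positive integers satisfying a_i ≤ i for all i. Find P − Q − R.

25646029

Non-crossing handshake pairings of 2n people are counted by C_n; 32 people gives n = 16. So P = C_16 = 35357670.
A full binary tree with L leaves has L−1 internal nodes and is counted by C_{L−1}; L = 11 gives C_10. So Q = C_10 = 16796.
Such sub-staircase sequences of length n are counted by C_n; here n = 15. So R = C_15 = 9694845.
P − Q − R = 35357670 − 16796 − 9694845 = 25646029.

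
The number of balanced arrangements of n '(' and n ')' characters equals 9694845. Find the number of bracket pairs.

15

Balanced strings of n bracket-pairs are counted by C_n. The Catalan number equal to 9694845 is C_15.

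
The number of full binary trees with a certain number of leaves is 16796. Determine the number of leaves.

Full binary trees with L leaves are counted by C_{L−1}, and C_10 = 16796.
So the index is 10, and the number of leaves is 10 + 1 = 11.

11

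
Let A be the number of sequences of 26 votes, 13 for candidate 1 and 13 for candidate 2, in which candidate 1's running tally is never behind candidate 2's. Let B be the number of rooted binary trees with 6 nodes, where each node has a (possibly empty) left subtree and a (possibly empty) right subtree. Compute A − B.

742768

Ballot sequences with n votes each where one side never trails are Dyck words, counted by C_n; here n = 13. So A = C_13 = 742900.
Rooted binary trees with 6 nodes (each child slot possibly empty) number C_6. So B = C_6 = 132.
A − B = 742900 − 132 = 742768.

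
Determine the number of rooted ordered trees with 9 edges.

4862

Rooted ordered trees with n edges are counted by C_n; here n = 9.
C_9 = 4862.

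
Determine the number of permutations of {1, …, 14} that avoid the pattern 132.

2674440

Permutations of [n] avoiding any single length-3 pattern are counted by C_n; here n = 14.
C_14 = 2674440.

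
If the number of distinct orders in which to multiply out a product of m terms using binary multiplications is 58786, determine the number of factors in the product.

Parenthesizations of m factors are counted by C_{m−1}. Since C_11 = 58786, the index is 11.
So the index is 11, and the number of factors is 11 + 1 = 12.

12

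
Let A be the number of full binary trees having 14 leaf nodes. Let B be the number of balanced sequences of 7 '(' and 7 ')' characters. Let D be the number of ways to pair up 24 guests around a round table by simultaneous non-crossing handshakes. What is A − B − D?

534459

A full binary tree with L leaves has L−1 internal nodes and is counted by C_{L−1}; L = 14 gives C_13. So A = C_13 = 742900.
Balanced strings of n pairs of brackets are counted by C_n; here n = 7. So B = C_7 = 429.
Non-crossing handshake pairings of 2n people are counted by C_n; 24 people gives n = 12. So D = C_12 = 208012.
A − B − D = 742900 − 429 − 208012 = 534459.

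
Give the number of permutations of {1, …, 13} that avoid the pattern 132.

For any fixed pattern of length 3, the pattern-avoiding permutations of [13] number C_13.
C_13 = 742900.

742900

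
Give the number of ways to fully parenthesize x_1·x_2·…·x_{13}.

208012

Bracketing 13 factors into binary products is counted by C_{13−1} = C_12.
C_12 = 208012.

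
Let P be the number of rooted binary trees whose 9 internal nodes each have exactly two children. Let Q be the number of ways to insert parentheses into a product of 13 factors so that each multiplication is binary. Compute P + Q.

212874

Full binary trees with n internal nodes are counted by C_n; here n = 9. So P = C_9 = 4862.
Ways to associate a product of 13 factors correspond to binary trees on 13 leaves, so the count is C_12. So Q = C_12 = 208012.
P + Q = 4862 + 208012 = 212874.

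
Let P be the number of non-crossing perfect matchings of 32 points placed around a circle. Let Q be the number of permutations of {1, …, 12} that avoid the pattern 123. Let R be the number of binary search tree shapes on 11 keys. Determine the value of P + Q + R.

35624468

Pairing 32 circle points by 16 non-crossing chords gives C_16 matchings. So P = C_16 = 35357670.
Permutations of [n] avoiding any single length-3 pattern are counted by C_n; here n = 12. So Q = C_12 = 208012.
There are C_n binary search tree shapes on n keys; with n = 11 that is C_11. So R = C_11 = 58786.
P + Q + R = 35357670 + 208012 + 58786 = 35624468.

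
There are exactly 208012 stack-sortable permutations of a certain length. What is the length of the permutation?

Stack-sortable permutations of [n] are counted by C_n, and C_12 = 208012.

12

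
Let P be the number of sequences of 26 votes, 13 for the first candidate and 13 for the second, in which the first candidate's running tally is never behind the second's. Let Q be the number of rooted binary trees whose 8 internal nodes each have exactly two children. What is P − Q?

741470

Reading a vote for the leader as '(' and for the other as ')' turns such a sequence into a balanced string of 13 pairs, so the count is C_13. So P = C_13 = 742900.
Full binary trees with n internal nodes are counted by C_n; here n = 8. So Q = C_8 = 1430.
P − Q = 742900 − 1430 = 741470.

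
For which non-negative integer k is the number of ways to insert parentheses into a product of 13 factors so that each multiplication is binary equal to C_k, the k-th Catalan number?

Parenthesizations of m factors correspond to full binary trees with m leaves, counted by C_{m−1}; m = 13 gives C_12.

12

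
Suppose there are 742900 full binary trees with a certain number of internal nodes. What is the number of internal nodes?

Full binary trees with n internal nodes are counted by C_n; 742900 = C_13.

13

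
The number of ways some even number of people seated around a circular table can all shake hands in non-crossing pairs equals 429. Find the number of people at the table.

14

Non-crossing handshake pairings of 2n people are counted by C_n; 429 = C_7.
So n = 7, and there are 2n = 14 people.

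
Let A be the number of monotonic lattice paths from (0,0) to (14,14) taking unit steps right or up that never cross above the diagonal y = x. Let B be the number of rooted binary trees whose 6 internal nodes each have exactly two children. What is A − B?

Sub-diagonal monotone paths from (0,0) to (14,14) biject with Dyck paths of semilength 14, giving C_14. So A = C_14 = 2674440.
The number of full binary trees on 6 internal nodes is the Catalan number C_6. So B = C_6 = 132.
A − B = 2674440 − 132 = 2674308.

2674308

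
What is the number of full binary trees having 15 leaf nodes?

Full binary trees with 15 leaves have 15−1 = 14 internal nodes, so there are C_14 of them.
C_14 = C(28,14)/15 = 40116600/15 = 2674440.

2674440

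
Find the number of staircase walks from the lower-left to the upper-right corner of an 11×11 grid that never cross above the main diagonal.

Sub-diagonal monotone paths from (0,0) to (11,11) biject with Dyck paths of semilength 11, giving C_11.
C_11 = C(22,11)/12 = 705432/12 = 58786.

58786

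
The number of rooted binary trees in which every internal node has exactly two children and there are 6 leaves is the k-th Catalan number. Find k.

A full binary tree with L leaves has L−1 internal nodes and is counted by C_{L−1}; L = 6 gives C_5.

5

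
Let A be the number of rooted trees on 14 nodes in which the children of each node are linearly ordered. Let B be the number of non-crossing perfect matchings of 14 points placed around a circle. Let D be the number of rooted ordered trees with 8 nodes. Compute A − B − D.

742042

A rooted plane tree on 14 nodes has 13 edges, and such trees are counted by C_13. So A = C_13 = 742900.
Pairing 14 circle points by 7 non-crossing chords gives C_7 matchings. So B = C_7 = 429.
Rooted ordered (plane) trees on m nodes have m−1 edges and are counted by C_{m−1}; m = 8 gives C_7. So D = C_7 = 429.
A − B − D = 742900 − 429 − 429 = 742042.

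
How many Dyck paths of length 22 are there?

A Dyck path with 11 up-steps and 11 down-steps has semilength 11, so there are C_11 of them.
C_11 = C(22,11)/12 = 705432/12 = 58786.

58786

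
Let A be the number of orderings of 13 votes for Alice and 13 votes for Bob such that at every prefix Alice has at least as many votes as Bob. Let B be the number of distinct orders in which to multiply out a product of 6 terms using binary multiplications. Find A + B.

Ballot sequences with n votes each where one side never trails are Dyck words, counted by C_n; here n = 13. So A = C_13 = 742900.
Ways to associate a product of 6 factors correspond to binary trees on 6 leaves, so the count is C_5. So B = C_5 = 42.
A + B = 742900 + 42 = 742942.

742942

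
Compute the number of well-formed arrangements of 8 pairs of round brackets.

1430

A balanced arrangement of 8 bracket pairs is a Dyck word of semilength 8, so the count is C_8.
C_8 = C(16,8)/9 = 12870/9 = 1430.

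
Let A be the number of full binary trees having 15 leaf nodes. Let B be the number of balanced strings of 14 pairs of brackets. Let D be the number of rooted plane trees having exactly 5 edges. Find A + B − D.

Full binary trees with 15 leaves have 15−1 = 14 internal nodes, so there are C_14 of them. So A = C_14 = 2674440.
Balanced strings of n pairs of brackets are counted by C_n; here n = 14. So B = C_14 = 2674440.
Rooted ordered trees with n edges are counted by C_n; here n = 5. So D = C_5 = 42.
A + B − D = 2674440 + 2674440 − 42 = 5348838.

5348838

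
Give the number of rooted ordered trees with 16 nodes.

Rooted ordered (plane) trees on m nodes have m−1 edges and are counted by C_{m−1}; m = 16 gives C_15.
C_15 = C(30,15)/16 = 155117520/16 = 9694845.

9694845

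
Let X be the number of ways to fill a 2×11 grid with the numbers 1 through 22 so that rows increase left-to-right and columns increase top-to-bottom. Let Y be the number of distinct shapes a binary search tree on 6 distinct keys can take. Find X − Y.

Standard Young tableaux of shape 2×n are counted by C_n; here n = 11. So X = C_11 = 58786.
Binary trees (left/right distinguished) on n nodes are counted by C_n; here n = 6. So Y = C_6 = 132.
X − Y = 58786 − 132 = 58654.

58654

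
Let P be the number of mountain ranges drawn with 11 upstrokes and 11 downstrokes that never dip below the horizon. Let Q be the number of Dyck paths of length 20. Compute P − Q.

41990

A Dyck path with 11 up-steps and 11 down-steps has semilength 11, so there are C_11 of them. So P = C_11 = 58786.
Dyck paths of semilength n (length 2n) are counted by C_n; here n = 10. So Q = C_10 = 16796.
P − Q = 58786 − 16796 = 41990.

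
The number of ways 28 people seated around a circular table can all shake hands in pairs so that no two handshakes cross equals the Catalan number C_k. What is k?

Non-crossing handshake pairings of 2n people are counted by C_n; 28 people gives n = 14.

14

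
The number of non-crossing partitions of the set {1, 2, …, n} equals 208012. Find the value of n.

Non-crossing partitions of [n] are counted by C_n; 208012 = C_12.

12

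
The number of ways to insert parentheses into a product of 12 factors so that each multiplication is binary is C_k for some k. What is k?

11

Parenthesizations of m factors correspond to full binary trees with m leaves, counted by C_{m−1}; m = 12 gives C_11.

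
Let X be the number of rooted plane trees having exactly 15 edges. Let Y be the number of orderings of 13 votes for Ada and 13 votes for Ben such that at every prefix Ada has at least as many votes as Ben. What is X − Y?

8951945

A rooted plane tree with 15 edges has 16 nodes, and the count is C_15. So X = C_15 = 9694845.
Ballot sequences with n votes each where one side never trails are Dyck words, counted by C_n; here n = 13. So Y = C_13 = 742900.
X − Y = 9694845 − 742900 = 8951945.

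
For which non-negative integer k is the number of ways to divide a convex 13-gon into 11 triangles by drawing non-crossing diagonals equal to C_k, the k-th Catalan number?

11

Triangulations of a convex m-gon are counted by C_{m−2}; with m = 13 this is C_11.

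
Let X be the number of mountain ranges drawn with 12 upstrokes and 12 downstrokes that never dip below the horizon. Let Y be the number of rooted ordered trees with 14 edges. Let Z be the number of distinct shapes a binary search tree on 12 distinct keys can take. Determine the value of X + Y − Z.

A Dyck path with 12 up-steps and 12 down-steps has semilength 12, so there are C_12 of them. So X = C_12 = 208012.
Rooted ordered trees with n edges are counted by C_n; here n = 14. So Y = C_14 = 2674440.
Rooted binary trees with 12 nodes (each child slot possibly empty) number C_12. So Z = C_12 = 208012.
X + Y − Z = 208012 + 2674440 − 208012 = 2674440.

2674440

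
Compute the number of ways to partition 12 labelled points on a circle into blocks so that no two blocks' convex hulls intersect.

The non-crossing partitions of [12] form a lattice of size C_12.
C_12 = C(24,12)/13 = 2704156/13 = 208012.

208012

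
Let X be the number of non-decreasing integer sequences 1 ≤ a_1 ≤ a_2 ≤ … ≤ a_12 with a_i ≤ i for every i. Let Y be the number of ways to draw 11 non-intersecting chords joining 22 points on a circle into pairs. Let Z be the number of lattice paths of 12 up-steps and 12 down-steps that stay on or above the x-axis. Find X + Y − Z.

58786

Weakly increasing sequences with a_i ≤ i biject with Dyck paths of semilength 12, so there are C_12. So X = C_12 = 208012.
Non-crossing perfect matchings of 2n points on a circle are counted by C_n; with 22 points, n = 11. So Y = C_11 = 58786.
Dyck paths of semilength n (length 2n) are counted by C_n; here n = 12. So Z = C_12 = 208012.
X + Y − Z = 208012 + 58786 − 208012 = 58786.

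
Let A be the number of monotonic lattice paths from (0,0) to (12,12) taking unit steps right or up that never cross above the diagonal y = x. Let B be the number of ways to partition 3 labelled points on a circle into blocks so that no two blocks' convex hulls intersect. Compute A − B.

Monotone paths in an n×n grid that stay weakly below the diagonal are counted by C_n; here n = 12. So A = C_12 = 208012.
The non-crossing partitions of [3] form a lattice of size C_3. So B = C_3 = 5.
A − B = 208012 − 5 = 208007.

208007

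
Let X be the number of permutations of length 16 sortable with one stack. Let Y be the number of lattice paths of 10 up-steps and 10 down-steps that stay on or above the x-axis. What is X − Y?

By Knuth's characterisation, the stack-sortable permutations of length 16 are the 231-avoiders, numbering C_16. So X = C_16 = 35357670.
Paths of 10 up- and 10 down-steps that never dip below the axis are Dyck paths; their count is C_10. So Y = C_10 = 16796.
X − Y = 35357670 − 16796 = 35340874.

35340874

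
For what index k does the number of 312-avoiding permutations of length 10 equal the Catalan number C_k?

10

For any fixed pattern of length 3, the pattern-avoiding permutations of [10] number C_10.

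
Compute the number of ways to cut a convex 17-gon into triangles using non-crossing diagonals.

9694845

Triangulations of a convex m-gon are counted by C_{m−2}; with m = 17 this is C_15.
C_15 = C_14 · 2(2·14+1)/(14+2) = 2674440 · 58/16 = 9694845.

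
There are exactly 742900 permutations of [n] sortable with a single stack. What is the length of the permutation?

13

Stack-sortable permutations of [n] are counted by C_n. The Catalan number equal to 742900 is C_13.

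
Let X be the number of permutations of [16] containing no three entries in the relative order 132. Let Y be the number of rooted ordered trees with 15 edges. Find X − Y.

25662825

Permutations of [n] avoiding any single length-3 pattern are counted by C_n; here n = 16. So X = C_16 = 35357670.
Rooted ordered trees with n edges are counted by C_n; here n = 15. So Y = C_15 = 9694845.
X − Y = 35357670 − 9694845 = 25662825.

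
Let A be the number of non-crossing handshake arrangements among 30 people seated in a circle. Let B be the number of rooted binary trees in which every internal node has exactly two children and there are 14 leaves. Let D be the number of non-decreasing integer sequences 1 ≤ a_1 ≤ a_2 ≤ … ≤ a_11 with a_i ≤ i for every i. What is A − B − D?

8893159

With 30 = 2·15 people, non-crossing handshake pairings are non-crossing perfect matchings on a circle, counted by C_15. So A = C_15 = 9694845.
A full binary tree with L leaves has L−1 internal nodes and is counted by C_{L−1}; L = 14 gives C_13. So B = C_13 = 742900.
Such sub-staircase sequences of length n are counted by C_n; here n = 11. So D = C_11 = 58786.
A − B − D = 9694845 − 742900 − 58786 = 8893159.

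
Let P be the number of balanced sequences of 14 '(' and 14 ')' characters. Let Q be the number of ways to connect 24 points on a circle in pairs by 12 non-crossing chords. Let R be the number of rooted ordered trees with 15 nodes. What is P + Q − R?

Balanced strings of n pairs of brackets are counted by C_n; here n = 14. So P = C_14 = 2674440.
Non-crossing perfect matchings of 2n points on a circle are counted by C_n; with 24 points, n = 12. So Q = C_12 = 208012.
A rooted plane tree on 15 nodes has 14 edges, and such trees are counted by C_14. So R = C_14 = 2674440.
P + Q − R = 2674440 + 208012 − 2674440 = 208012.

208012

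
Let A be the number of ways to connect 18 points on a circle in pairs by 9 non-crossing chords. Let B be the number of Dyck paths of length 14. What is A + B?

5291

Non-crossing perfect matchings of 2n points on a circle are counted by C_n; with 18 points, n = 9. So A = C_9 = 4862.
Paths of 7 up- and 7 down-steps that never dip below the axis are Dyck paths; their count is C_7. So B = C_7 = 429.
A + B = 4862 + 429 = 5291.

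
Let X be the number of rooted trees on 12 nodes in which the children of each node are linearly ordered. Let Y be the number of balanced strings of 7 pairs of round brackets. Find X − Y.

58357

A rooted plane tree on 12 nodes has 11 edges, and such trees are counted by C_11. So X = C_11 = 58786.
A balanced arrangement of 7 bracket pairs is a Dyck word of semilength 7, so the count is C_7. So Y = C_7 = 429.
X − Y = 58786 − 429 = 58357.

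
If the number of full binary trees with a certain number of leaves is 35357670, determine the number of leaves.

Full binary trees with L leaves are counted by C_{L−1}, and C_16 = 35357670.
So the index is 16, and the number of leaves is 16 + 1 = 17.

17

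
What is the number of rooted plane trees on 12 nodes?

58786

Rooted ordered (plane) trees on m nodes have m−1 edges and are counted by C_{m−1}; m = 12 gives C_11.
C_11 = C(22,11)/12 = 705432/12 = 58786.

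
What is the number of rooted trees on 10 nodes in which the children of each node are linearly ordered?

4862

Rooted ordered (plane) trees on m nodes have m−1 edges and are counted by C_{m−1}; m = 10 gives C_9.
C_9 = C(18,9)/10 = 48620/10 = 4862.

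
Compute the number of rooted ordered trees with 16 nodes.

Rooted ordered (plane) trees on m nodes have m−1 edges and are counted by C_{m−1}; m = 16 gives C_15.
C_15 = 9694845.

9694845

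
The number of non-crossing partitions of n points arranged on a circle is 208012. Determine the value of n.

12

Non-crossing partitions of [n] are counted by C_n, and C_12 = 208012.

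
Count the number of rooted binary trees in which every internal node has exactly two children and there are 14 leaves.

742900

Full binary trees with 14 leaves have 14−1 = 13 internal nodes, so there are C_13 of them.
C_13 = C(26,13)/14 = 10400600/14 = 742900.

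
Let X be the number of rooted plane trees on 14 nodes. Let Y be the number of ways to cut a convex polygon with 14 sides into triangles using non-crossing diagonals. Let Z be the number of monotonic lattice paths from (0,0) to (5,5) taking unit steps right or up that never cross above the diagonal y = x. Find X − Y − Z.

534846

Rooted ordered (plane) trees on m nodes have m−1 edges and are counted by C_{m−1}; m = 14 gives C_13. So X = C_13 = 742900.
A convex 14-gon is triangulated into 12 triangles, and the number of such triangulations is the Catalan number C_{14−2} = C_12. So Y = C_12 = 208012.
Sub-diagonal monotone paths from (0,0) to (5,5) biject with Dyck paths of semilength 5, giving C_5. So Z = C_5 = 42.
X − Y − Z = 742900 − 208012 − 42 = 534846.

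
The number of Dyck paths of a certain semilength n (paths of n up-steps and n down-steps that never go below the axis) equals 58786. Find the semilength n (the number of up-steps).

Dyck paths of semilength n are counted by C_n; 58786 = C_11.

11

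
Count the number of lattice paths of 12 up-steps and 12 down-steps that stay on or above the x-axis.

A Dyck path with 12 up-steps and 12 down-steps has semilength 12, so there are C_12 of them.
C_12 = C_11 · 2(2·11+1)/(11+2) = 58786 · 46/13 = 208012.

208012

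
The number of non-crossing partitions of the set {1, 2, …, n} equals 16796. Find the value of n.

Non-crossing partitions of [n] are counted by C_n. The Catalan number equal to 16796 is C_10.

10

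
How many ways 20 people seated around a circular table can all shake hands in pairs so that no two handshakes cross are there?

Non-crossing handshake pairings of 2n people are counted by C_n; 20 people gives n = 10.
C_10 = C(20,10)/11 = 184756/11 = 16796.

16796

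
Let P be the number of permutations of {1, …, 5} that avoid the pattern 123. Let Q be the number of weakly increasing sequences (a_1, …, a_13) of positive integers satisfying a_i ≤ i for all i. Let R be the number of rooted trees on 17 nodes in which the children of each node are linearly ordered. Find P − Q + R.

34614812

Permutations of [n] avoiding any single length-3 pattern are counted by C_n; here n = 5. So P = C_5 = 42.
Weakly increasing sequences with a_i ≤ i biject with Dyck paths of semilength 13, so there are C_13. So Q = C_13 = 742900.
A rooted plane tree on 17 nodes has 16 edges, and such trees are counted by C_16. So R = C_16 = 35357670.
P − Q + R = 42 − 742900 + 35357670 = 34614812.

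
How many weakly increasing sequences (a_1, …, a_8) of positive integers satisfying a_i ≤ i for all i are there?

Weakly increasing sequences with a_i ≤ i biject with Dyck paths of semilength 8, so there are C_8.
C_8 = C(16,8)/9 = 12870/9 = 1430.

1430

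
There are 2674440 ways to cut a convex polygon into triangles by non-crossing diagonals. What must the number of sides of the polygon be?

Triangulations of a convex m-gon are counted by C_{m−2}. The Catalan number equal to 2674440 is C_14.
So m − 2 = 14, giving m = 16 sides.

16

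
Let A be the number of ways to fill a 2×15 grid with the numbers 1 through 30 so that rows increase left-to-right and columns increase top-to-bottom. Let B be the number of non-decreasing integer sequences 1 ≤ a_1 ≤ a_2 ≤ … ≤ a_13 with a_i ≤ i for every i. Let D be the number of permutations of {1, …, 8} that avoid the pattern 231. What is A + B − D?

By the hook-length formula (or a Dyck-path bijection), SYT of shape 2×15 number C_15. So A = C_15 = 9694845.
Weakly increasing sequences with a_i ≤ i biject with Dyck paths of semilength 13, so there are C_13. So B = C_13 = 742900.
For any fixed pattern of length 3, the pattern-avoiding permutations of [8] number C_8. So D = C_8 = 1430.
A + B − D = 9694845 + 742900 − 1430 = 10436315.

10436315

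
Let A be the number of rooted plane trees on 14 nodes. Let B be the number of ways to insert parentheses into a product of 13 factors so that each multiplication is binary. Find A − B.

Rooted ordered (plane) trees on m nodes have m−1 edges and are counted by C_{m−1}; m = 14 gives C_13. So A = C_13 = 742900.
Bracketing 13 factors into binary products is counted by C_{13−1} = C_12. So B = C_12 = 208012.
A − B = 742900 − 208012 = 534888.

534888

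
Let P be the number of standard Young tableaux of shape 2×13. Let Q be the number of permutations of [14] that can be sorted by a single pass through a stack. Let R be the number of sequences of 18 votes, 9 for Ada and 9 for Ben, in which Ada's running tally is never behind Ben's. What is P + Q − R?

3412478

By the hook-length formula (or a Dyck-path bijection), SYT of shape 2×13 number C_13. So P = C_13 = 742900.
By Knuth's characterisation, the stack-sortable permutations of length 14 are the 231-avoiders, numbering C_14. So Q = C_14 = 2674440.
Reading a vote for the leader as '(' and for the other as ')' turns such a sequence into a balanced string of 9 pairs, so the count is C_9. So R = C_9 = 4862.
P + Q − R = 742900 + 2674440 − 4862 = 3412478.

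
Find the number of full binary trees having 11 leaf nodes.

16796

A full binary tree with L leaves has L−1 internal nodes and is counted by C_{L−1}; L = 11 gives C_10.
C_10 = C(20,10)/11 = 184756/11 = 16796.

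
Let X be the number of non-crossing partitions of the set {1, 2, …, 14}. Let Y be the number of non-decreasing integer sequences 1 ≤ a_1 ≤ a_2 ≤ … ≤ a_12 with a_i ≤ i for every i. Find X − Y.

2466428

The non-crossing partitions of [14] form a lattice of size C_14. So X = C_14 = 2674440.
Such sub-staircase sequences of length n are counted by C_n; here n = 12. So Y = C_12 = 208012.
X − Y = 2674440 − 208012 = 2466428.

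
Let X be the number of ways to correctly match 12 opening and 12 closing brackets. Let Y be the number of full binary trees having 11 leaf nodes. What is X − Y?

191216

With 12 pairs the number of balanced bracket strings is the Catalan number C_12. So X = C_12 = 208012.
Full binary trees with 11 leaves have 11−1 = 10 internal nodes, so there are C_10 of them. So Y = C_10 = 16796.
X − Y = 208012 − 16796 = 191216.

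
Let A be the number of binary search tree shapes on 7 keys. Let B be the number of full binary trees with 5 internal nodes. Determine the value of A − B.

387

Rooted binary trees with 7 nodes (each child slot possibly empty) number C_7. So A = C_7 = 429.
The number of full binary trees on 5 internal nodes is the Catalan number C_5. So B = C_5 = 42.
A − B = 429 − 42 = 387.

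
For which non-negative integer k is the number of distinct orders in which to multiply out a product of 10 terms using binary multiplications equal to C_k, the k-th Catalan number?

Bracketing 10 factors into binary products is counted by C_{10−1} = C_9.

9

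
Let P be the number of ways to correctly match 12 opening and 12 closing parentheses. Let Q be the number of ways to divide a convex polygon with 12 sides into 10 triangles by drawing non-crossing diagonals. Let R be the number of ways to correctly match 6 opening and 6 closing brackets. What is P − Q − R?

A balanced arrangement of 12 bracket pairs is a Dyck word of semilength 12, so the count is C_12. So P = C_12 = 208012.
A convex 12-gon is triangulated into 10 triangles, and the number of such triangulations is the Catalan number C_{12−2} = C_10. So Q = C_10 = 16796.
Balanced strings of n pairs of brackets are counted by C_n; here n = 6. So R = C_6 = 132.
P − Q − R = 208012 − 16796 − 132 = 191084.

191084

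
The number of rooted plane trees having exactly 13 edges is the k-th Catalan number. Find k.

13

A rooted plane tree with 13 edges has 14 nodes, and the count is C_13.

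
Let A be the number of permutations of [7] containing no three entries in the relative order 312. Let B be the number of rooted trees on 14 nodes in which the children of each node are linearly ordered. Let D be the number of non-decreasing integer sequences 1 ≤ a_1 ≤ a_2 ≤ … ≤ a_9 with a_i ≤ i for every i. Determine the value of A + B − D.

Permutations of [n] avoiding any single length-3 pattern are counted by C_n; here n = 7. So A = C_7 = 429.
Rooted ordered (plane) trees on m nodes have m−1 edges and are counted by C_{m−1}; m = 14 gives C_13. So B = C_13 = 742900.
Weakly increasing sequences with a_i ≤ i biject with Dyck paths of semilength 9, so there are C_9. So D = C_9 = 4862.
A + B − D = 429 + 742900 − 4862 = 738467.

738467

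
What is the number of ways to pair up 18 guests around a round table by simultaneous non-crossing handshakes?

With 18 = 2·9 people, non-crossing handshake pairings are non-crossing perfect matchings on a circle, counted by C_9.
C_9 = 4862.

4862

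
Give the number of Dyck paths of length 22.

Paths of 11 up- and 11 down-steps that never dip below the axis are Dyck paths; their count is C_11.
C_11 = C(22,11)/12 = 705432/12 = 58786.

58786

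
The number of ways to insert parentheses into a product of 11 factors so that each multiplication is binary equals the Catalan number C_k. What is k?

Parenthesizations of m factors correspond to full binary trees with m leaves, counted by C_{m−1}; m = 11 gives C_10.

10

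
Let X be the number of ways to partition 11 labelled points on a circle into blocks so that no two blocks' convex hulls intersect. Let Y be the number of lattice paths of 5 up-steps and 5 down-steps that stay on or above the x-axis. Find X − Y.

58744

Non-crossing partitions of an n-element set are counted by C_n; here n = 11. So X = C_11 = 58786.
A Dyck path with 5 up-steps and 5 down-steps has semilength 5, so there are C_5 of them. So Y = C_5 = 42.
X − Y = 58786 − 42 = 58744.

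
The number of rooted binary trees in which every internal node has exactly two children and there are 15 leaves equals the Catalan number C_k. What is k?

A full binary tree with L leaves has L−1 internal nodes and is counted by C_{L−1}; L = 15 gives C_14.

14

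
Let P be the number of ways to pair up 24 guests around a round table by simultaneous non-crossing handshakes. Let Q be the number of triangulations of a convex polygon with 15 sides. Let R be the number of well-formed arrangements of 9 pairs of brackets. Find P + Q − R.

Non-crossing handshake pairings of 2n people are counted by C_n; 24 people gives n = 12. So P = C_12 = 208012.
The number of triangulations of a 15-gon is the Catalan number C_13 (index = sides − 2). So Q = C_13 = 742900.
With 9 pairs the number of balanced bracket strings is the Catalan number C_9. So R = C_9 = 4862.
P + Q − R = 208012 + 742900 − 4862 = 946050.

946050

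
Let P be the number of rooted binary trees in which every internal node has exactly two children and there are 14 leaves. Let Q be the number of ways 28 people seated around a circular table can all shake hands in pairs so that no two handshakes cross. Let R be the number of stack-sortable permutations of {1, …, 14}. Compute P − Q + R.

742900

A full binary tree with L leaves has L−1 internal nodes and is counted by C_{L−1}; L = 14 gives C_13. So P = C_13 = 742900.
With 28 = 2·14 people, non-crossing handshake pairings are non-crossing perfect matchings on a circle, counted by C_14. So Q = C_14 = 2674440.
Stack-sortable permutations are exactly the 231-avoiding ones, counted by C_n; here n = 14. So R = C_14 = 2674440.
P − Q + R = 742900 − 2674440 + 2674440 = 742900.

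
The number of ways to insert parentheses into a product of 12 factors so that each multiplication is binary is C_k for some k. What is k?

Bracketing 12 factors into binary products is counted by C_{12−1} = C_11.

11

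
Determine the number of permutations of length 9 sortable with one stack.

Stack-sortable permutations are exactly the 231-avoiding ones, counted by C_n; here n = 9.
C_9 = 4862.

4862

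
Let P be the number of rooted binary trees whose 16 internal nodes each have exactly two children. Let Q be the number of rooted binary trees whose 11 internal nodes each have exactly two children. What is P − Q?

Full binary trees with n internal nodes are counted by C_n; here n = 16. So P = C_16 = 35357670.
The number of full binary trees on 11 internal nodes is the Catalan number C_11. So Q = C_11 = 58786.
P − Q = 35357670 − 58786 = 35298884.

35298884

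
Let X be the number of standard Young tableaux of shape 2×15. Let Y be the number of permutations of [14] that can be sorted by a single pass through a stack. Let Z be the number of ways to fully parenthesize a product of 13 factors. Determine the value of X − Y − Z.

6812393

Standard Young tableaux of shape 2×n are counted by C_n; here n = 15. So X = C_15 = 9694845.
By Knuth's characterisation, the stack-sortable permutations of length 14 are the 231-avoiders, numbering C_14. So Y = C_14 = 2674440.
Bracketing 13 factors into binary products is counted by C_{13−1} = C_12. So Z = C_12 = 208012.
X − Y − Z = 9694845 − 2674440 − 208012 = 6812393.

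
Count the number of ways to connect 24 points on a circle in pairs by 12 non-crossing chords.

Pairing 24 circle points by 12 non-crossing chords gives C_12 matchings.
C_12 = C(24,12)/13 = 2704156/13 = 208012.

208012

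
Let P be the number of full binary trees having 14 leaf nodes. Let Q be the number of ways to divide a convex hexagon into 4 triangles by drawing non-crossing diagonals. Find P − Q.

A full binary tree with L leaves has L−1 internal nodes and is counted by C_{L−1}; L = 14 gives C_13. So P = C_13 = 742900.
Triangulations of a convex m-gon are counted by C_{m−2}; with m = 6 this is C_4. So Q = C_4 = 14.
P − Q = 742900 − 14 = 742886.

742886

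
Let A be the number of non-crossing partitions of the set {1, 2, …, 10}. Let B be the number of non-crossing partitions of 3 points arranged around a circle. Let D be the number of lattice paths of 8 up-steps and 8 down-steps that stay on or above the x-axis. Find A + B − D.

Non-crossing partitions of an n-element set are counted by C_n; here n = 10. So A = C_10 = 16796.
Non-crossing partitions of an n-element set are counted by C_n; here n = 3. So B = C_3 = 5.
Dyck paths of semilength n (length 2n) are counted by C_n; here n = 8. So D = C_8 = 1430.
A + B − D = 16796 + 5 − 1430 = 15371.

15371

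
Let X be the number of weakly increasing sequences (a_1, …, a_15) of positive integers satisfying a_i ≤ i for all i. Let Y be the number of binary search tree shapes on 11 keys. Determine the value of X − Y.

9636059

Such sub-staircase sequences of length n are counted by C_n; here n = 15. So X = C_15 = 9694845.
There are C_n binary search tree shapes on n keys; with n = 11 that is C_11. So Y = C_11 = 58786.
X − Y = 9694845 − 58786 = 9636059.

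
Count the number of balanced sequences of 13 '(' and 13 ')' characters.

742900

A balanced arrangement of 13 bracket pairs is a Dyck word of semilength 13, so the count is C_13.
C_13 = C_12 · 2(2·12+1)/(12+2) = 208012 · 50/14 = 742900.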